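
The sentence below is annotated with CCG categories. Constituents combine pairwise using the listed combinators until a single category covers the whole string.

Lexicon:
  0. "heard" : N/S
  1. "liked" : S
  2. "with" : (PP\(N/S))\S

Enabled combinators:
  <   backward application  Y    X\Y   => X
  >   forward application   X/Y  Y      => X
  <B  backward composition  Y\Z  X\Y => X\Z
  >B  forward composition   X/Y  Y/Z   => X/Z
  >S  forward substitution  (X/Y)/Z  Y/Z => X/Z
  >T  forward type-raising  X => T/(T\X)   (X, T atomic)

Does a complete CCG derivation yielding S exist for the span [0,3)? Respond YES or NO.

NO

N/S S (PP\(N/S))\S
CKY chart[0,3] = {N/(N\PP), NP/(NP\PP), PP, PP/(PP\PP), S/(S\PP)}; S ∉ chart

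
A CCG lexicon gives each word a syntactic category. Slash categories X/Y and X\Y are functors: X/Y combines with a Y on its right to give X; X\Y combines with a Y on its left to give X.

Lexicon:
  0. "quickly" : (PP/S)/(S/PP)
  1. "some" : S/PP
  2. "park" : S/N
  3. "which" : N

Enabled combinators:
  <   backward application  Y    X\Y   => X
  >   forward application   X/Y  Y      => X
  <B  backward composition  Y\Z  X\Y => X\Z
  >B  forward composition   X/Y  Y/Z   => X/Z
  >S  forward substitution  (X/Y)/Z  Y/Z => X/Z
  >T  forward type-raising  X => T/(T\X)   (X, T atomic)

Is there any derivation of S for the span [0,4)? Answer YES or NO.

(PP/S)/(S/PP) S/PP S/N N
CKY chart[0,4] = {N/(N\PP), NP/(NP\PP), PP, PP/(N\N), PP/(PP\PP), PP/(S\S), S/(S\PP)}; S ∉ chart

NO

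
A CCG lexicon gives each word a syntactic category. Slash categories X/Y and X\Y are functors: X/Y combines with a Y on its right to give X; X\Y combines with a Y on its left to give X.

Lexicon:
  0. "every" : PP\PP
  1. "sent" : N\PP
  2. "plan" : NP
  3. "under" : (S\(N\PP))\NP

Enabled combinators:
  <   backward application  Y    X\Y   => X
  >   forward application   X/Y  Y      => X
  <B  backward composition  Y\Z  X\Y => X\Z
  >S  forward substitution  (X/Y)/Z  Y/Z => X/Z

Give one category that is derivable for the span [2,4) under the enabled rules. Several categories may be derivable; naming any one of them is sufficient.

[0,4] S   <
  [0,2] N\PP   <B
    [0,1] "every" : PP\PP
    [1,2] "sent" : N\PP
  [2,4] S\(N\PP)   <
    [2,3] "plan" : NP
    [3,4] "under" : (S\(N\PP))\NP

S\(N\PP)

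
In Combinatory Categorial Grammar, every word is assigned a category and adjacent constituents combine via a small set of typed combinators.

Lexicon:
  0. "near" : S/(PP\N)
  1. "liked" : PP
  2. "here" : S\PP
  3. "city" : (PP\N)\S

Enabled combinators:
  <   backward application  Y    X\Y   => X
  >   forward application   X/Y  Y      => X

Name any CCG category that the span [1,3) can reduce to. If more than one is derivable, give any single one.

S

[0,4] S   >
  [0,1] "near" : S/(PP\N)
  [1,4] PP\N   <
    [1,3] S   <
      [1,2] "liked" : PP
      [2,3] "here" : S\PP
    [3,4] "city" : (PP\N)\S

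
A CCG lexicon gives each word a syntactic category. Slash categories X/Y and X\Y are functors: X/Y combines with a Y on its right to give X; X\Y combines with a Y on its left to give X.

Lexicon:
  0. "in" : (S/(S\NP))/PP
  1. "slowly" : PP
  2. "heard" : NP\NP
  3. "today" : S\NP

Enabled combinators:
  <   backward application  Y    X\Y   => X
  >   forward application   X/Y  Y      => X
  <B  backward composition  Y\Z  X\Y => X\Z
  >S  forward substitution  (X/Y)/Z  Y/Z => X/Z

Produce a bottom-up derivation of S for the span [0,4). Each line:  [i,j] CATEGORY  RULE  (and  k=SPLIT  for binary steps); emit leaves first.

[0,4] S   >
  [0,2] S/(S\NP)   >
    [0,1] "in" : (S/(S\NP))/PP
    [1,2] "slowly" : PP
  [2,4] S\NP   <B
    [2,3] "heard" : NP\NP
    [3,4] "today" : S\NP

[0,1] (S/(S\NP))/PP  lex  "in"
[1,2] PP  lex  "slowly"
[0,2] S/(S\NP)  >  k=1
[2,3] NP\NP  lex  "heard"
[3,4] S\NP  lex  "today"
[2,4] S\NP  <B  k=3
[0,4] S  >  k=2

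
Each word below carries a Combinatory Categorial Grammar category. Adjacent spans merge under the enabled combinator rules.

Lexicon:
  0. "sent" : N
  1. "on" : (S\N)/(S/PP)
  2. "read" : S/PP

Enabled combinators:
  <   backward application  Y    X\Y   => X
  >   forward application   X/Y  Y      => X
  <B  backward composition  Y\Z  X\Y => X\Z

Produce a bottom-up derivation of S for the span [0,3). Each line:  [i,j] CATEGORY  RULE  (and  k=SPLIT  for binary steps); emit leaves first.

[0,3] S   <
  [0,1] "sent" : N
  [1,3] S\N   >
    [1,2] "on" : (S\N)/(S/PP)
    [2,3] "read" : S/PP

[0,1] N  lex  "sent"
[1,2] (S\N)/(S/PP)  lex  "on"
[2,3] S/PP  lex  "read"
[1,3] S\N  >  k=2
[0,3] S  <  k=1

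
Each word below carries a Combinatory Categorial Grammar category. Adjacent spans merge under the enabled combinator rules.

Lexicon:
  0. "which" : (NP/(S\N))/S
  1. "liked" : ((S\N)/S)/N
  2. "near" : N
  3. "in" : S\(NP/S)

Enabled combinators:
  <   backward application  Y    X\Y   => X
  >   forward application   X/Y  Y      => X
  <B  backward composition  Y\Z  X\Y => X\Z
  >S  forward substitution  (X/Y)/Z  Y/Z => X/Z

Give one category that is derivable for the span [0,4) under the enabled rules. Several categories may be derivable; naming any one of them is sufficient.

[0,4] S   <
  [0,3] NP/S   >S
    [0,1] "which" : (NP/(S\N))/S
    [1,3] (S\N)/S   >
      [1,2] "liked" : ((S\N)/S)/N
      [2,3] "near" : N
  [3,4] "in" : S\(NP/S)

S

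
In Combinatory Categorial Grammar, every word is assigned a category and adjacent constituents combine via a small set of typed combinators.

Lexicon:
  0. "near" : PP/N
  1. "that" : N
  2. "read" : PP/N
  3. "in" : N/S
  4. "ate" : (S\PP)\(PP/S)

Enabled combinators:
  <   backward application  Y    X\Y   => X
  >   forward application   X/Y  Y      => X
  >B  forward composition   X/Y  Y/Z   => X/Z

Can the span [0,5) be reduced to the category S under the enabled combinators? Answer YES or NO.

YES

[0,5] S   <
  [0,2] PP   >
    [0,1] "near" : PP/N
    [1,2] "that" : N
  [2,5] S\PP   <
    [2,4] PP/S   >B
      [2,3] "read" : PP/N
      [3,4] "in" : N/S
    [4,5] "ate" : (S\PP)\(PP/S)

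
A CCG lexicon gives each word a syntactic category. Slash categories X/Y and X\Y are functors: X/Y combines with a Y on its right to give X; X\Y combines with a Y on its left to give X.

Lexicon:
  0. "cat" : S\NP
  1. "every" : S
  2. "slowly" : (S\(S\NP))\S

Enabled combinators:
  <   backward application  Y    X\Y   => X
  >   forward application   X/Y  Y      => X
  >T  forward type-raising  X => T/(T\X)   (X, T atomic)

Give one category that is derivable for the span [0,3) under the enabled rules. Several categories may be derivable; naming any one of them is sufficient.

[0,3] S   <
  [0,1] "cat" : S\NP
  [1,3] S\(S\NP)   <
    [1,2] "every" : S
    [2,3] "slowly" : (S\(S\NP))\S

S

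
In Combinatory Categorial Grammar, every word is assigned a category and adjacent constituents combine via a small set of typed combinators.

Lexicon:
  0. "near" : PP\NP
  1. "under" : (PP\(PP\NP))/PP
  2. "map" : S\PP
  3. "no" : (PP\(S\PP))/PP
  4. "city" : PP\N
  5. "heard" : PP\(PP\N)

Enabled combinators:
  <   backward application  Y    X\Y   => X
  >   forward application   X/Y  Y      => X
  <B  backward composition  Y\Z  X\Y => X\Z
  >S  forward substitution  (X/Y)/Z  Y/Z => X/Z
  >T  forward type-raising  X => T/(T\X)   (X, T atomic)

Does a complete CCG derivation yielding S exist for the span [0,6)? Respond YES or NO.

PP\NP (PP\(PP\NP))/PP S\PP (PP\(S\PP))/PP PP\N PP\(PP\N)
CKY chart[0,6] = {N/(N\PP), NP/(NP\PP), PP, PP/(PP\PP), S/(S\PP)}; S ∉ chart

NO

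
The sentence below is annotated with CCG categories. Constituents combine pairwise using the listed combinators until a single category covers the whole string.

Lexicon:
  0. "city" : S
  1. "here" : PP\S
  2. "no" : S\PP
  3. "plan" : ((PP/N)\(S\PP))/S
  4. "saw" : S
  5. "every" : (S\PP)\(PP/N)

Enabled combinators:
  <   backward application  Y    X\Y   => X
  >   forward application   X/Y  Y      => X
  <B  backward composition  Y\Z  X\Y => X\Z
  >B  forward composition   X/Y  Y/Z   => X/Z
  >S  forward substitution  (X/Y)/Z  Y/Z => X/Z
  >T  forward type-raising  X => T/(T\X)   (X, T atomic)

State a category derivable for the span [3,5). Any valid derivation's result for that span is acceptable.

(PP/N)\(S\PP)

[0,6] S   <
  [0,2] PP   <
    [0,1] "city" : S
    [1,2] "here" : PP\S
  [2,6] S\PP   <
    [2,5] PP/N   <
      [2,3] "no" : S\PP
      [3,5] (PP/N)\(S\PP)   >
        [3,4] "plan" : ((PP/N)\(S\PP))/S
        [4,5] "saw" : S
    [5,6] "every" : (S\PP)\(PP/N)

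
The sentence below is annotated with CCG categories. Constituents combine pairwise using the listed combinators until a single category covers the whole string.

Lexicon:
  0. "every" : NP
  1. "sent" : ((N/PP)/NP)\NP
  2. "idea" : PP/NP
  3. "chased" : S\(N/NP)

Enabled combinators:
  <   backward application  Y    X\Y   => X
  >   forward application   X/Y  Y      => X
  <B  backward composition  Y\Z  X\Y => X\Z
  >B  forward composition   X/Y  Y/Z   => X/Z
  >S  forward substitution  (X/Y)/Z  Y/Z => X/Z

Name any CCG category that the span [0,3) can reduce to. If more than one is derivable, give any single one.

[0,4] S   <
  [0,3] N/NP   >S
    [0,2] (N/PP)/NP   <
      [0,1] "every" : NP
      [1,2] "sent" : ((N/PP)/NP)\NP
    [2,3] "idea" : PP/NP
  [3,4] "chased" : S\(N/NP)

N/NP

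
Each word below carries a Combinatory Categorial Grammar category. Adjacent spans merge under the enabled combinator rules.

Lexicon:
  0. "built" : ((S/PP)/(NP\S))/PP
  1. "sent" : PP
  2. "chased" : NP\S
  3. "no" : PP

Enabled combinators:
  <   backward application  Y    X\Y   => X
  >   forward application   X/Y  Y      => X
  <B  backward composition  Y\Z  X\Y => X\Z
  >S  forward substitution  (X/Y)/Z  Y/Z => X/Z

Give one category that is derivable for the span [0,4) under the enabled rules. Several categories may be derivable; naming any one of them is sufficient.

S

[0,4] S   >
  [0,3] S/PP   >
    [0,2] (S/PP)/(NP\S)   >
      [0,1] "built" : ((S/PP)/(NP\S))/PP
      [1,2] "sent" : PP
    [2,3] "chased" : NP\S
  [3,4] "no" : PP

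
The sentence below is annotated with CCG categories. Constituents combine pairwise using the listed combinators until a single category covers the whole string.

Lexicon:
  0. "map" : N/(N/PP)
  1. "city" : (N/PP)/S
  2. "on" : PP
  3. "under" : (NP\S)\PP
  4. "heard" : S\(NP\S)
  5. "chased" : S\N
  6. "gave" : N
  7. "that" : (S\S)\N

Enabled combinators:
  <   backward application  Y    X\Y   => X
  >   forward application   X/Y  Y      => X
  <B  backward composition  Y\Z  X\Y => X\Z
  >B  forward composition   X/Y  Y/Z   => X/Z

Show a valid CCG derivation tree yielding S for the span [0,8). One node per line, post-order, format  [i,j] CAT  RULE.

[0,1] N/(N/PP)  lex  "map"
[1,2] (N/PP)/S  lex  "city"
[0,2] N/S  >B  k=1
[2,3] PP  lex  "on"
[3,4] (NP\S)\PP  lex  "under"
[4,5] S\(NP\S)  lex  "heard"
[3,5] S\PP  <B  k=4
[2,5] S  <  k=3
[0,5] N  >  k=2
[5,6] S\N  lex  "chased"
[6,7] N  lex  "gave"
[7,8] (S\S)\N  lex  "that"
[6,8] S\S  <  k=7
[5,8] S\N  <B  k=6
[0,8] S  <  k=5

[0,8] S   <
  [0,5] N   >
    [0,2] N/S   >B
      [0,1] "map" : N/(N/PP)
      [1,2] "city" : (N/PP)/S
    [2,5] S   <
      [2,3] "on" : PP
      [3,5] S\PP   <B
        [3,4] "under" : (NP\S)\PP
        [4,5] "heard" : S\(NP\S)
  [5,8] S\N   <B
    [5,6] "chased" : S\N
    [6,8] S\S   <
      [6,7] "gave" : N
      [7,8] "that" : (S\S)\N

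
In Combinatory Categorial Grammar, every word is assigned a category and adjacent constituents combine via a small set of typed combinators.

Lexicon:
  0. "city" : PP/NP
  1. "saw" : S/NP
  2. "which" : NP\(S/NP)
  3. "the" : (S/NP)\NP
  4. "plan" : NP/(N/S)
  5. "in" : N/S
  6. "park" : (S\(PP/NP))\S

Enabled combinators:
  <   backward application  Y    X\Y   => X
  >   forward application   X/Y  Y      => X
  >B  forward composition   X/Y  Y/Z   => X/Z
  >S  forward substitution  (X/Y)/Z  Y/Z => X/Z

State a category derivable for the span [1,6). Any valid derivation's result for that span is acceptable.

S

[0,7] S   <
  [0,1] "city" : PP/NP
  [1,7] S\(PP/NP)   <
    [1,6] S   >
      [1,4] S/NP   <
        [1,3] NP   <
          [1,2] "saw" : S/NP
          [2,3] "which" : NP\(S/NP)
        [3,4] "the" : (S/NP)\NP
      [4,6] NP   >
        [4,5] "plan" : NP/(N/S)
        [5,6] "in" : N/S
    [6,7] "park" : (S\(PP/NP))\S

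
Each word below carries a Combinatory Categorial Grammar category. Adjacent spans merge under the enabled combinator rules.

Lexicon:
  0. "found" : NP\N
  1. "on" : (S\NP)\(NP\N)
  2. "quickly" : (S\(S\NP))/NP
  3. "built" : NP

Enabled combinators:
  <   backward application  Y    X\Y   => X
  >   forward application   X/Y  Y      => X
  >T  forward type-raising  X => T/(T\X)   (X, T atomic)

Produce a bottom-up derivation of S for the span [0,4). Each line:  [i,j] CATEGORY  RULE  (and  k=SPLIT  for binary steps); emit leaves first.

[0,4] S   <
  [0,2] S\NP   <
    [0,1] "found" : NP\N
    [1,2] "on" : (S\NP)\(NP\N)
  [2,4] S\(S\NP)   >
    [2,3] "quickly" : (S\(S\NP))/NP
    [3,4] "built" : NP

[0,1] NP\N  lex  "found"
[1,2] (S\NP)\(NP\N)  lex  "on"
[0,2] S\NP  <  k=1
[2,3] (S\(S\NP))/NP  lex  "quickly"
[3,4] NP  lex  "built"
[2,4] S\(S\NP)  >  k=3
[0,4] S  <  k=2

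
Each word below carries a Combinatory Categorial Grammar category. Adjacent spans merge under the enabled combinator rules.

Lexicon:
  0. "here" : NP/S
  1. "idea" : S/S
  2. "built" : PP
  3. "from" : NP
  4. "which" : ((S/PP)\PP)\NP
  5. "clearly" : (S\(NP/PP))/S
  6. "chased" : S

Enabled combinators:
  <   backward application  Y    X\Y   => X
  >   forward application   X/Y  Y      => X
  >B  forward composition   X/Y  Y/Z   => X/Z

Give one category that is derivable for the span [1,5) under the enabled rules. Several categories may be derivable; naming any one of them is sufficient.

S/PP

[0,7] S   <
  [0,5] NP/PP   >B
    [0,1] "here" : NP/S
    [1,5] S/PP   >B
      [1,2] "idea" : S/S
      [2,5] S/PP   <
        [2,3] "built" : PP
        [3,5] (S/PP)\PP   <
          [3,4] "from" : NP
          [4,5] "which" : ((S/PP)\PP)\NP
  [5,7] S\(NP/PP)   >
    [5,6] "clearly" : (S\(NP/PP))/S
    [6,7] "chased" : S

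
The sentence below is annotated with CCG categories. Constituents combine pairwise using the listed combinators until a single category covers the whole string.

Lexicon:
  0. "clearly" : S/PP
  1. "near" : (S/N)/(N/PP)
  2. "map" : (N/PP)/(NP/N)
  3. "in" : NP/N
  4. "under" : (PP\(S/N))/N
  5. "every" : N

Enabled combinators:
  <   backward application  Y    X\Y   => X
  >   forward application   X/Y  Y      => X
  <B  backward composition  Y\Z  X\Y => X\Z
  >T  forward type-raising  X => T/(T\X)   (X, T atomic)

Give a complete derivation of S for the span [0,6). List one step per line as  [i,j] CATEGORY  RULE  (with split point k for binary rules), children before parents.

[0,1] S/PP  lex  "clearly"
[1,2] (S/N)/(N/PP)  lex  "near"
[2,3] (N/PP)/(NP/N)  lex  "map"
[3,4] NP/N  lex  "in"
[2,4] N/PP  >  k=3
[1,4] S/N  >  k=2
[4,5] (PP\(S/N))/N  lex  "under"
[5,6] N  lex  "every"
[4,6] PP\(S/N)  >  k=5
[1,6] PP  <  k=4
[0,6] S  >  k=1

[0,6] S   >
  [0,1] "clearly" : S/PP
  [1,6] PP   <
    [1,4] S/N   >
      [1,2] "near" : (S/N)/(N/PP)
      [2,4] N/PP   >
        [2,3] "map" : (N/PP)/(NP/N)
        [3,4] "in" : NP/N
    [4,6] PP\(S/N)   >
      [4,5] "under" : (PP\(S/N))/N
      [5,6] "every" : N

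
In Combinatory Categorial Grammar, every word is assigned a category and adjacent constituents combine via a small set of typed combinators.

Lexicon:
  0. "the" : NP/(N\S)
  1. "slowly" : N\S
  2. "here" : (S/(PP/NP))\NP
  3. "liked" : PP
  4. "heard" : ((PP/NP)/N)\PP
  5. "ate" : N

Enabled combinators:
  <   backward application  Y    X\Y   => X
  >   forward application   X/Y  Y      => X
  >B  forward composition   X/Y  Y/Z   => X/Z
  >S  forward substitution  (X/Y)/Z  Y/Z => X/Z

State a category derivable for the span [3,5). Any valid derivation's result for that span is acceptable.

[0,6] S   >
  [0,5] S/N   >B
    [0,3] S/(PP/NP)   <
      [0,2] NP   >
        [0,1] "the" : NP/(N\S)
        [1,2] "slowly" : N\S
      [2,3] "here" : (S/(PP/NP))\NP
    [3,5] (PP/NP)/N   <
      [3,4] "liked" : PP
      [4,5] "heard" : ((PP/NP)/N)\PP
  [5,6] "ate" : N

(PP/NP)/N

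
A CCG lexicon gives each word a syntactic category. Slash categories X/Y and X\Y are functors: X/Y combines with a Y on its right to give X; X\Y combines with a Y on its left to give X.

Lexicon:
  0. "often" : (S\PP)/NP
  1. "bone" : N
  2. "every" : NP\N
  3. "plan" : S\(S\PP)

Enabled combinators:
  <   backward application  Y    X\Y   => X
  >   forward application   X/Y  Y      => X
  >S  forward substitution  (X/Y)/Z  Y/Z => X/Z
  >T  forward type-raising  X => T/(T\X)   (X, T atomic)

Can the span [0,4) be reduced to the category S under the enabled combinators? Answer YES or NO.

YES

[0,4] S   <
  [0,3] S\PP   >
    [0,1] "often" : (S\PP)/NP
    [1,3] NP   >
      [1,2] NP/(NP\N)   >T
        [1,2] "bone" : N
      [2,3] "every" : NP\N
  [3,4] "plan" : S\(S\PP)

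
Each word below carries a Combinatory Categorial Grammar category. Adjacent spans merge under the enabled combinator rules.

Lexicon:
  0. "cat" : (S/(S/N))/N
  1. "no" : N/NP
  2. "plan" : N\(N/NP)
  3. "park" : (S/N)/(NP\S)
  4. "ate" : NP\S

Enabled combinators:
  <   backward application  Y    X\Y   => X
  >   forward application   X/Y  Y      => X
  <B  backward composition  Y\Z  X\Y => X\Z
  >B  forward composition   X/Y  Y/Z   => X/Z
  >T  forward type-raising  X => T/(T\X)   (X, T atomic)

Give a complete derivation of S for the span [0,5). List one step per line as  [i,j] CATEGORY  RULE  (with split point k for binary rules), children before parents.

[0,5] S   >
  [0,3] S/(S/N)   >
    [0,1] "cat" : (S/(S/N))/N
    [1,3] N   <
      [1,2] "no" : N/NP
      [2,3] "plan" : N\(N/NP)
  [3,5] S/N   >
    [3,4] "park" : (S/N)/(NP\S)
    [4,5] "ate" : NP\S

[0,1] (S/(S/N))/N  lex  "cat"
[1,2] N/NP  lex  "no"
[2,3] N\(N/NP)  lex  "plan"
[1,3] N  <  k=2
[0,3] S/(S/N)  >  k=1
[3,4] (S/N)/(NP\S)  lex  "park"
[4,5] NP\S  lex  "ate"
[3,5] S/N  >  k=4
[0,5] S  >  k=3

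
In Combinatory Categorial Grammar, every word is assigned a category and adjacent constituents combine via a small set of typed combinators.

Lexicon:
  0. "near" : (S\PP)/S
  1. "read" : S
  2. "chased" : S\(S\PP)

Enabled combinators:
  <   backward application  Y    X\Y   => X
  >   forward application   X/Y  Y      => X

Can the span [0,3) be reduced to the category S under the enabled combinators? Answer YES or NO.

[0,3] S   <
  [0,2] S\PP   >
    [0,1] "near" : (S\PP)/S
    [1,2] "read" : S
  [2,3] "chased" : S\(S\PP)

YES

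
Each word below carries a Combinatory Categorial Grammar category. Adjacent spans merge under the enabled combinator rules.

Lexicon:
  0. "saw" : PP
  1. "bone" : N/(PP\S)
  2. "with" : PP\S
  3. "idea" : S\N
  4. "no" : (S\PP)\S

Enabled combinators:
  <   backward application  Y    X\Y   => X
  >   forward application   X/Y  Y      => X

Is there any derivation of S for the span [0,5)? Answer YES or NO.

YES

[0,5] S   <
  [0,1] "saw" : PP
  [1,5] S\PP   <
    [1,4] S   <
      [1,3] N   >
        [1,2] "bone" : N/(PP\S)
        [2,3] "with" : PP\S
      [3,4] "idea" : S\N
    [4,5] "no" : (S\PP)\S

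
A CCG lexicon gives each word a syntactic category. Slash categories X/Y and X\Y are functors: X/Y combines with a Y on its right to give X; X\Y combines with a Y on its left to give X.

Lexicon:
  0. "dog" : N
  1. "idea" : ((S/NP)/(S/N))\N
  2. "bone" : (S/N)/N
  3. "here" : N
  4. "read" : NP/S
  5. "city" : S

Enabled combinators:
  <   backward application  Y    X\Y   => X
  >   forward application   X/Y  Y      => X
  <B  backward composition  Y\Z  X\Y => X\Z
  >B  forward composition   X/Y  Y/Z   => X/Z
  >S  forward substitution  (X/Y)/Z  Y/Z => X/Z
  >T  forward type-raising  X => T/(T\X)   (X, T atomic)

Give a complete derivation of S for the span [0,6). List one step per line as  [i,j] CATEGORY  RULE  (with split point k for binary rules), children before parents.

[0,1] N  lex  "dog"
[1,2] ((S/NP)/(S/N))\N  lex  "idea"
[0,2] (S/NP)/(S/N)  <  k=1
[2,3] (S/N)/N  lex  "bone"
[3,4] N  lex  "here"
[2,4] S/N  >  k=3
[0,4] S/NP  >  k=2
[4,5] NP/S  lex  "read"
[5,6] S  lex  "city"
[4,6] NP  >  k=5
[0,6] S  >  k=4

[0,6] S   >
  [0,4] S/NP   >
    [0,2] (S/NP)/(S/N)   <
      [0,1] "dog" : N
      [1,2] "idea" : ((S/NP)/(S/N))\N
    [2,4] S/N   >
      [2,3] "bone" : (S/N)/N
      [3,4] "here" : N
  [4,6] NP   >
    [4,5] "read" : NP/S
    [5,6] "city" : S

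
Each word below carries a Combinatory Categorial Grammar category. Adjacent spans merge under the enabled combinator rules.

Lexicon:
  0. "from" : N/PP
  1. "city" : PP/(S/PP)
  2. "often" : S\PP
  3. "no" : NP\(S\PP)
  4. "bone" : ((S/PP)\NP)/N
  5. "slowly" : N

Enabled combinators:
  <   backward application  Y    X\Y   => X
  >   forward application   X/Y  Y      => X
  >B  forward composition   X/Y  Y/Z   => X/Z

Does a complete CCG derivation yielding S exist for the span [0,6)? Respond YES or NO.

N/PP PP/(S/PP) S\PP NP\(S\PP) ((S/PP)\NP)/N N
CKY chart[0,6] = {N}; S ∉ chart

NO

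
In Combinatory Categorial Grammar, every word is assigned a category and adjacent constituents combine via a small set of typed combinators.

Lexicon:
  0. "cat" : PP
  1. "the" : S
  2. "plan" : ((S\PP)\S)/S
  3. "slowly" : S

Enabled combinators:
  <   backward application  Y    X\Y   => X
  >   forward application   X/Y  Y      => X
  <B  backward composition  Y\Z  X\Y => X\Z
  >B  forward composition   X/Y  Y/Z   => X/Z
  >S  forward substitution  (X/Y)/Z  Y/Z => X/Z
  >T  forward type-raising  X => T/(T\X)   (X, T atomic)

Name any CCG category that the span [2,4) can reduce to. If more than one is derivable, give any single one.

[0,4] S   >
  [0,1] S/(S\PP)   >T
    [0,1] "cat" : PP
  [1,4] S\PP   <
    [1,2] "the" : S
    [2,4] (S\PP)\S   >
      [2,3] "plan" : ((S\PP)\S)/S
      [3,4] "slowly" : S

(S\PP)\S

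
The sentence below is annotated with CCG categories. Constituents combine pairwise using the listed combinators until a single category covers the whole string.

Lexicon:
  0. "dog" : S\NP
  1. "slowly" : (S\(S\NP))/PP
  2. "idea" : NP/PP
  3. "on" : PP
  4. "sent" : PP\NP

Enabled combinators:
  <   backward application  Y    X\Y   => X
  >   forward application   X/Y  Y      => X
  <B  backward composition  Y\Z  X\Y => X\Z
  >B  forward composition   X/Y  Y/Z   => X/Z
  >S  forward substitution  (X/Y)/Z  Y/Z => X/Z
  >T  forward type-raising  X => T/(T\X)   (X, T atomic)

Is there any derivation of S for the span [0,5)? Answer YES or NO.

[0,5] S   <
  [0,1] "dog" : S\NP
  [1,5] S\(S\NP)   >
    [1,2] "slowly" : (S\(S\NP))/PP
    [2,5] PP   <
      [2,4] NP   >
        [2,3] "idea" : NP/PP
        [3,4] "on" : PP
      [4,5] "sent" : PP\NP

YES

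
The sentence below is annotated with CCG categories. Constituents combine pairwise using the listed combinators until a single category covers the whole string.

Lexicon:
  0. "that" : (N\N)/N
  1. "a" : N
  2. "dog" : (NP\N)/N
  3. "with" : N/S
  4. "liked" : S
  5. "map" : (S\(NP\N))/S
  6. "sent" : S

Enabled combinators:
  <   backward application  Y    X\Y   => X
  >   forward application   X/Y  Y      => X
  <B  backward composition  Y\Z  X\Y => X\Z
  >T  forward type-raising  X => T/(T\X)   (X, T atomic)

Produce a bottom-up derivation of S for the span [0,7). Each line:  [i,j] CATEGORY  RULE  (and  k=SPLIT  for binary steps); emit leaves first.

[0,1] (N\N)/N  lex  "that"
[1,2] N  lex  "a"
[0,2] N\N  >  k=1
[2,3] (NP\N)/N  lex  "dog"
[3,4] N/S  lex  "with"
[4,5] S  lex  "liked"
[3,5] N  >  k=4
[2,5] NP\N  >  k=3
[0,5] NP\N  <B  k=2
[5,6] (S\(NP\N))/S  lex  "map"
[6,7] S  lex  "sent"
[5,7] S\(NP\N)  >  k=6
[0,7] S  <  k=5

[0,7] S   <
  [0,5] NP\N   <B
    [0,2] N\N   >
      [0,1] "that" : (N\N)/N
      [1,2] "a" : N
    [2,5] NP\N   >
      [2,3] "dog" : (NP\N)/N
      [3,5] N   >
        [3,4] "with" : N/S
        [4,5] "liked" : S
  [5,7] S\(NP\N)   >
    [5,6] "map" : (S\(NP\N))/S
    [6,7] "sent" : S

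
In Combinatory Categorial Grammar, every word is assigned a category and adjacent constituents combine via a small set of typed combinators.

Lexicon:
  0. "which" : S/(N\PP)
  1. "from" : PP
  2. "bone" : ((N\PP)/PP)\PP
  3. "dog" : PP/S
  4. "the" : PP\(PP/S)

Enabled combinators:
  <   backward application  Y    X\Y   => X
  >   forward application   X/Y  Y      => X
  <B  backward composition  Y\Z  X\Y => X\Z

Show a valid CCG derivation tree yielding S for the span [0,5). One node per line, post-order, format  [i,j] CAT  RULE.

[0,1] S/(N\PP)  lex  "which"
[1,2] PP  lex  "from"
[2,3] ((N\PP)/PP)\PP  lex  "bone"
[1,3] (N\PP)/PP  <  k=2
[3,4] PP/S  lex  "dog"
[4,5] PP\(PP/S)  lex  "the"
[3,5] PP  <  k=4
[1,5] N\PP  >  k=3
[0,5] S  >  k=1

[0,5] S   >
  [0,1] "which" : S/(N\PP)
  [1,5] N\PP   >
    [1,3] (N\PP)/PP   <
      [1,2] "from" : PP
      [2,3] "bone" : ((N\PP)/PP)\PP
    [3,5] PP   <
      [3,4] "dog" : PP/S
      [4,5] "the" : PP\(PP/S)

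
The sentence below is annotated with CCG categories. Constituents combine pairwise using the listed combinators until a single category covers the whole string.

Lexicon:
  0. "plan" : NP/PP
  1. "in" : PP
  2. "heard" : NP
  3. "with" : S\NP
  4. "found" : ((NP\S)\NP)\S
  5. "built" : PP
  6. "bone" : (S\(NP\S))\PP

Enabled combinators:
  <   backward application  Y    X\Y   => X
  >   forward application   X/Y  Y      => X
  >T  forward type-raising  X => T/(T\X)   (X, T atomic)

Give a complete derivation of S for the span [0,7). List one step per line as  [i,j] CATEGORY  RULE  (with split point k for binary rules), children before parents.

[0,1] NP/PP  lex  "plan"
[1,2] PP  lex  "in"
[0,2] NP  >  k=1
[2,3] NP  lex  "heard"
[3,4] S\NP  lex  "with"
[2,4] S  <  k=3
[4,5] ((NP\S)\NP)\S  lex  "found"
[2,5] (NP\S)\NP  <  k=4
[0,5] NP\S  <  k=2
[5,6] PP  lex  "built"
[6,7] (S\(NP\S))\PP  lex  "bone"
[5,7] S\(NP\S)  <  k=6
[0,7] S  <  k=5

[0,7] S   <
  [0,5] NP\S   <
    [0,2] NP   >
      [0,1] "plan" : NP/PP
      [1,2] "in" : PP
    [2,5] (NP\S)\NP   <
      [2,4] S   <
        [2,3] "heard" : NP
        [3,4] "with" : S\NP
      [4,5] "found" : ((NP\S)\NP)\S
  [5,7] S\(NP\S)   <
    [5,6] "built" : PP
    [6,7] "bone" : (S\(NP\S))\PP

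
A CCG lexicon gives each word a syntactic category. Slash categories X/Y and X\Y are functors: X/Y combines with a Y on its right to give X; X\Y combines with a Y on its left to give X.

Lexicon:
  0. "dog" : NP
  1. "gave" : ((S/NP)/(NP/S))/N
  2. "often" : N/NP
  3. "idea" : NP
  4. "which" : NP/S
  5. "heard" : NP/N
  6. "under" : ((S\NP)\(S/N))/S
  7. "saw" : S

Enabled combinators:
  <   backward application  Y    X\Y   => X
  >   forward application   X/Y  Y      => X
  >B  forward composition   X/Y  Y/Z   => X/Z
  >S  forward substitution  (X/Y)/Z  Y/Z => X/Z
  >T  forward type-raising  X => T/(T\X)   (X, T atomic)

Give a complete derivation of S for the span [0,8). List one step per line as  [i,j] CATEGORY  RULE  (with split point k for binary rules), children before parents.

[0,8] S   <
  [0,1] "dog" : NP
  [1,8] S\NP   <
    [1,6] S/N   >B
      [1,5] S/NP   >
        [1,4] (S/NP)/(NP/S)   >
          [1,2] "gave" : ((S/NP)/(NP/S))/N
          [2,4] N   >
            [2,3] "often" : N/NP
            [3,4] "idea" : NP
        [4,5] "which" : NP/S
      [5,6] "heard" : NP/N
    [6,8] (S\NP)\(S/N)   >
      [6,7] "under" : ((S\NP)\(S/N))/S
      [7,8] "saw" : S

[0,1] NP  lex  "dog"
[1,2] ((S/NP)/(NP/S))/N  lex  "gave"
[2,3] N/NP  lex  "often"
[3,4] NP  lex  "idea"
[2,4] N  >  k=3
[1,4] (S/NP)/(NP/S)  >  k=2
[4,5] NP/S  lex  "which"
[1,5] S/NP  >  k=4
[5,6] NP/N  lex  "heard"
[1,6] S/N  >B  k=5
[6,7] ((S\NP)\(S/N))/S  lex  "under"
[7,8] S  lex  "saw"
[6,8] (S\NP)\(S/N)  >  k=7
[1,8] S\NP  <  k=6
[0,8] S  <  k=1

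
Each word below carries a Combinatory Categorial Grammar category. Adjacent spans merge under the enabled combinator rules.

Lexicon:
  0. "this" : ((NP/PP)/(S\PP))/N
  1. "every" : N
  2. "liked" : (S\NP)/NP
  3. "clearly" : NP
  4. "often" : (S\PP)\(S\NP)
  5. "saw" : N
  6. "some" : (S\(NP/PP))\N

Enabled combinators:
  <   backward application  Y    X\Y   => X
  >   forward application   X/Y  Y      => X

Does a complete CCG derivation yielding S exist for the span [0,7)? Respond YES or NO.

[0,7] S   <
  [0,5] NP/PP   >
    [0,2] (NP/PP)/(S\PP)   >
      [0,1] "this" : ((NP/PP)/(S\PP))/N
      [1,2] "every" : N
    [2,5] S\PP   <
      [2,4] S\NP   >
        [2,3] "liked" : (S\NP)/NP
        [3,4] "clearly" : NP
      [4,5] "often" : (S\PP)\(S\NP)
  [5,7] S\(NP/PP)   <
    [5,6] "saw" : N
    [6,7] "some" : (S\(NP/PP))\N

YES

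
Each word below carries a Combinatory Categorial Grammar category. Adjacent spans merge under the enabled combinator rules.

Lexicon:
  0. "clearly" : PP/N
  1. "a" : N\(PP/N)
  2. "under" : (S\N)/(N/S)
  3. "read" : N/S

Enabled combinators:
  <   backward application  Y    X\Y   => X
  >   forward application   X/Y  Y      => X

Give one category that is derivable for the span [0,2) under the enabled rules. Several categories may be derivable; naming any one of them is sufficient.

N

[0,4] S   <
  [0,2] N   <
    [0,1] "clearly" : PP/N
    [1,2] "a" : N\(PP/N)
  [2,4] S\N   >
    [2,3] "under" : (S\N)/(N/S)
    [3,4] "read" : N/S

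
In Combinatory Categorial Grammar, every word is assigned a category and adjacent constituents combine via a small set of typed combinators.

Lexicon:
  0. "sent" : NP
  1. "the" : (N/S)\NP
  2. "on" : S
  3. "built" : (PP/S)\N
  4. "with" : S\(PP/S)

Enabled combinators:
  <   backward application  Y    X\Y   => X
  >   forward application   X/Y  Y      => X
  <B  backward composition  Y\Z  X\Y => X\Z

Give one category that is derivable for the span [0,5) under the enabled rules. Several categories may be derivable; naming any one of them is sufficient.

S

[0,5] S   <
  [0,3] N   >
    [0,2] N/S   <
      [0,1] "sent" : NP
      [1,2] "the" : (N/S)\NP
    [2,3] "on" : S
  [3,5] S\N   <B
    [3,4] "built" : (PP/S)\N
    [4,5] "with" : S\(PP/S)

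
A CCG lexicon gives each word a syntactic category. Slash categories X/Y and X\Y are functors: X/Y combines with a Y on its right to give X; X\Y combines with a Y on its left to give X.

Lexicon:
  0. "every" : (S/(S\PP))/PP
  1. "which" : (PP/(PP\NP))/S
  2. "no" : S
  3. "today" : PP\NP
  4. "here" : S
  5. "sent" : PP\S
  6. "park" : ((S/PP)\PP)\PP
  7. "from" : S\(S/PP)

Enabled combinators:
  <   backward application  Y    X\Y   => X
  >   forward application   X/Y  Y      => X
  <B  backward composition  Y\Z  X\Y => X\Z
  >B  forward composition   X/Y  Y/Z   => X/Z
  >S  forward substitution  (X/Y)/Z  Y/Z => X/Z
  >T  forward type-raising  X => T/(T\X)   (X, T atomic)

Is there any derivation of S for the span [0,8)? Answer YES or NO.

YES

[0,8] S   >
  [0,4] S/(S\PP)   >
    [0,1] "every" : (S/(S\PP))/PP
    [1,4] PP   >
      [1,3] PP/(PP\NP)   >
        [1,2] "which" : (PP/(PP\NP))/S
        [2,3] "no" : S
      [3,4] "today" : PP\NP
  [4,8] S\PP   <B
    [4,7] (S/PP)\PP   <
      [4,6] PP   >
        [4,5] PP/(PP\S)   >T
          [4,5] "here" : S
        [5,6] "sent" : PP\S
      [6,7] "park" : ((S/PP)\PP)\PP
    [7,8] "from" : S\(S/PP)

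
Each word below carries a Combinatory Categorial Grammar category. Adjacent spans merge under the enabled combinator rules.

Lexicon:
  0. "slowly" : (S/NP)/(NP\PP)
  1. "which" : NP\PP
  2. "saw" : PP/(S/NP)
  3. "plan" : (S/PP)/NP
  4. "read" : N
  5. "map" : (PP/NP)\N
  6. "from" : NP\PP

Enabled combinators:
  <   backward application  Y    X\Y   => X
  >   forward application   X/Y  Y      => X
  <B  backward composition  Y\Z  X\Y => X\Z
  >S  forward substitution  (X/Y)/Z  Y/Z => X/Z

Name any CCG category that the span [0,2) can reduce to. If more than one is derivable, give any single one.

S/NP

[0,7] S   >
  [0,2] S/NP   >
    [0,1] "slowly" : (S/NP)/(NP\PP)
    [1,2] "which" : NP\PP
  [2,7] NP   <
    [2,6] PP   >
      [2,3] "saw" : PP/(S/NP)
      [3,6] S/NP   >S
        [3,4] "plan" : (S/PP)/NP
        [4,6] PP/NP   <
          [4,5] "read" : N
          [5,6] "map" : (PP/NP)\N
    [6,7] "from" : NP\PP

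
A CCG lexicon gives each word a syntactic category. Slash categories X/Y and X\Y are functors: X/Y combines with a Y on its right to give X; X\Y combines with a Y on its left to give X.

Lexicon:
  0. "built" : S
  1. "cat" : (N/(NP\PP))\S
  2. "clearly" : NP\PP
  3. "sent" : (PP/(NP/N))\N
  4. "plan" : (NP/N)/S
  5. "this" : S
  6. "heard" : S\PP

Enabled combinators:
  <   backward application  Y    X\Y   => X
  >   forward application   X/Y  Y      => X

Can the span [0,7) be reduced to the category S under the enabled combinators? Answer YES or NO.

[0,7] S   <
  [0,6] PP   >
    [0,4] PP/(NP/N)   <
      [0,3] N   >
        [0,2] N/(NP\PP)   <
          [0,1] "built" : S
          [1,2] "cat" : (N/(NP\PP))\S
        [2,3] "clearly" : NP\PP
      [3,4] "sent" : (PP/(NP/N))\N
    [4,6] NP/N   >
      [4,5] "plan" : (NP/N)/S
      [5,6] "this" : S
  [6,7] "heard" : S\PP

YES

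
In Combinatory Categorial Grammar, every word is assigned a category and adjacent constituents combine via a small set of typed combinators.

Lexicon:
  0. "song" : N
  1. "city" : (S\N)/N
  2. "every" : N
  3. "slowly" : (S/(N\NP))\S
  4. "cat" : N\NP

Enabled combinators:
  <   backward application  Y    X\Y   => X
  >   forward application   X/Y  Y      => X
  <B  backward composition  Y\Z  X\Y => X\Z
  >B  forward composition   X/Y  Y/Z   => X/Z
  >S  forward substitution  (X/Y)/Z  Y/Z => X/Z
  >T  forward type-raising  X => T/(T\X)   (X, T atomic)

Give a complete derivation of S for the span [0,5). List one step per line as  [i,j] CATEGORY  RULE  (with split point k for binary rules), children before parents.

[0,1] N  lex  "song"
[1,2] (S\N)/N  lex  "city"
[2,3] N  lex  "every"
[1,3] S\N  >  k=2
[0,3] S  <  k=1
[3,4] (S/(N\NP))\S  lex  "slowly"
[0,4] S/(N\NP)  <  k=3
[4,5] N\NP  lex  "cat"
[0,5] S  >  k=4

[0,5] S   >
  [0,4] S/(N\NP)   <
    [0,3] S   <
      [0,1] "song" : N
      [1,3] S\N   >
        [1,2] "city" : (S\N)/N
        [2,3] "every" : N
    [3,4] "slowly" : (S/(N\NP))\S
  [4,5] "cat" : N\NP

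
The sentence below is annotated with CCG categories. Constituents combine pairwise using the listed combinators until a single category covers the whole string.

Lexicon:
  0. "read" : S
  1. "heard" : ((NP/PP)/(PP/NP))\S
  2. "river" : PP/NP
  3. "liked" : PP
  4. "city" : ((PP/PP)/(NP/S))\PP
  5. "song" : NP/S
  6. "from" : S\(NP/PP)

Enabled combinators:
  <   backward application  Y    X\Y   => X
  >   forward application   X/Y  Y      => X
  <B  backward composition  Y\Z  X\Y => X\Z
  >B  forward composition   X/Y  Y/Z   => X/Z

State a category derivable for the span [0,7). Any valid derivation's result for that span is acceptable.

[0,7] S   <
  [0,6] NP/PP   >B
    [0,3] NP/PP   >
      [0,2] (NP/PP)/(PP/NP)   <
        [0,1] "read" : S
        [1,2] "heard" : ((NP/PP)/(PP/NP))\S
      [2,3] "river" : PP/NP
    [3,6] PP/PP   >
      [3,5] (PP/PP)/(NP/S)   <
        [3,4] "liked" : PP
        [4,5] "city" : ((PP/PP)/(NP/S))\PP
      [5,6] "song" : NP/S
  [6,7] "from" : S\(NP/PP)

S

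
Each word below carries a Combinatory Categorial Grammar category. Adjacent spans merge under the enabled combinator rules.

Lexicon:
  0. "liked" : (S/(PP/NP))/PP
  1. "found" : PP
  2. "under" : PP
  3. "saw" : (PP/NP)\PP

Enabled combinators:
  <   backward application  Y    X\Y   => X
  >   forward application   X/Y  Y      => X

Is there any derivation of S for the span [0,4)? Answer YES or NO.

YES

[0,4] S   >
  [0,2] S/(PP/NP)   >
    [0,1] "liked" : (S/(PP/NP))/PP
    [1,2] "found" : PP
  [2,4] PP/NP   <
    [2,3] "under" : PP
    [3,4] "saw" : (PP/NP)\PP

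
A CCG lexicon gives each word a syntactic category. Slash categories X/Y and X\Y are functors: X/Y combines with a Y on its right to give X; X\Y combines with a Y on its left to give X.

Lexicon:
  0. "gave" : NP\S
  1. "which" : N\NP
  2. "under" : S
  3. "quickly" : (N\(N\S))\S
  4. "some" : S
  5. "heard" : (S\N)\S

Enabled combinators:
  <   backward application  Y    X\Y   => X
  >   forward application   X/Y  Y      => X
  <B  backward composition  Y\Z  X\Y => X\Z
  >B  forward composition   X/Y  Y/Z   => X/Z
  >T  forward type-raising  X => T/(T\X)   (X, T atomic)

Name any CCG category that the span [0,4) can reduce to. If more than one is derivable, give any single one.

N

[0,6] S   <
  [0,4] N   <
    [0,2] N\S   <B
      [0,1] "gave" : NP\S
      [1,2] "which" : N\NP
    [2,4] N\(N\S)   <
      [2,3] "under" : S
      [3,4] "quickly" : (N\(N\S))\S
  [4,6] S\N   <
    [4,5] "some" : S
    [5,6] "heard" : (S\N)\S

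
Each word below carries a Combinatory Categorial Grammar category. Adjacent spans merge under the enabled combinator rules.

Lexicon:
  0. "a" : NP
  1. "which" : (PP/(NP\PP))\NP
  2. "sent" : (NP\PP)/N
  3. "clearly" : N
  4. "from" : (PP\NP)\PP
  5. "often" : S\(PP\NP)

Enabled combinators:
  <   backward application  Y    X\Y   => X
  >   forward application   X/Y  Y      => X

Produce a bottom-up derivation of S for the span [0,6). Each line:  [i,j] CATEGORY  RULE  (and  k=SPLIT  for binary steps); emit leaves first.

[0,6] S   <
  [0,5] PP\NP   <
    [0,4] PP   >
      [0,2] PP/(NP\PP)   <
        [0,1] "a" : NP
        [1,2] "which" : (PP/(NP\PP))\NP
      [2,4] NP\PP   >
        [2,3] "sent" : (NP\PP)/N
        [3,4] "clearly" : N
    [4,5] "from" : (PP\NP)\PP
  [5,6] "often" : S\(PP\NP)

[0,1] NP  lex  "a"
[1,2] (PP/(NP\PP))\NP  lex  "which"
[0,2] PP/(NP\PP)  <  k=1
[2,3] (NP\PP)/N  lex  "sent"
[3,4] N  lex  "clearly"
[2,4] NP\PP  >  k=3
[0,4] PP  >  k=2
[4,5] (PP\NP)\PP  lex  "from"
[0,5] PP\NP  <  k=4
[5,6] S\(PP\NP)  lex  "often"
[0,6] S  <  k=5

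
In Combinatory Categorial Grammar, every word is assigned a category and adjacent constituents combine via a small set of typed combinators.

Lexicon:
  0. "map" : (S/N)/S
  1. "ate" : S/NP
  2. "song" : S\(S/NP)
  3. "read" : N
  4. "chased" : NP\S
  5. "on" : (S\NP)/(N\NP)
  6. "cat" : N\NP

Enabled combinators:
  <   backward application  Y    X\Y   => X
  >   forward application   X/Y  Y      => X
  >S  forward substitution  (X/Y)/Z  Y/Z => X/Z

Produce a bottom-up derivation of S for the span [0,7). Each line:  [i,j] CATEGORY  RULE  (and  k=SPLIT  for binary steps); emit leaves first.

[0,7] S   <
  [0,5] NP   <
    [0,4] S   >
      [0,3] S/N   >
        [0,1] "map" : (S/N)/S
        [1,3] S   <
          [1,2] "ate" : S/NP
          [2,3] "song" : S\(S/NP)
      [3,4] "read" : N
    [4,5] "chased" : NP\S
  [5,7] S\NP   >
    [5,6] "on" : (S\NP)/(N\NP)
    [6,7] "cat" : N\NP

[0,1] (S/N)/S  lex  "map"
[1,2] S/NP  lex  "ate"
[2,3] S\(S/NP)  lex  "song"
[1,3] S  <  k=2
[0,3] S/N  >  k=1
[3,4] N  lex  "read"
[0,4] S  >  k=3
[4,5] NP\S  lex  "chased"
[0,5] NP  <  k=4
[5,6] (S\NP)/(N\NP)  lex  "on"
[6,7] N\NP  lex  "cat"
[5,7] S\NP  >  k=6
[0,7] S  <  k=5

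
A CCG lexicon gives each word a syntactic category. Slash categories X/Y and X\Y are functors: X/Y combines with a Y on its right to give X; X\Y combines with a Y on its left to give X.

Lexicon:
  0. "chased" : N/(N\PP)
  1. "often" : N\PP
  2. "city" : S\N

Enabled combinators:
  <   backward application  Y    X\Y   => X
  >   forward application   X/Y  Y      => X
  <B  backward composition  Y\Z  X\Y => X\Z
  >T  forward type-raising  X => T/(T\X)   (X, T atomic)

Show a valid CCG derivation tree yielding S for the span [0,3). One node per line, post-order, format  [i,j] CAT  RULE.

[0,3] S   <
  [0,2] N   >
    [0,1] "chased" : N/(N\PP)
    [1,2] "often" : N\PP
  [2,3] "city" : S\N

[0,1] N/(N\PP)  lex  "chased"
[1,2] N\PP  lex  "often"
[0,2] N  >  k=1
[2,3] S\N  lex  "city"
[0,3] S  <  k=2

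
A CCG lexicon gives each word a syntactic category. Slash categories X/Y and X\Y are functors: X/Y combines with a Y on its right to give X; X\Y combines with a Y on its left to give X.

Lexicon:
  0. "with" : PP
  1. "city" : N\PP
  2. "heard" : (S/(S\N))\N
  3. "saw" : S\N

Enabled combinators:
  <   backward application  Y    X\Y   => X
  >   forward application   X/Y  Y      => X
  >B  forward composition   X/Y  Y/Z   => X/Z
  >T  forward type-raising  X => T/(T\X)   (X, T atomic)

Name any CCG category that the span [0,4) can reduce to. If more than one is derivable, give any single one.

[0,4] S   >
  [0,3] S/(S\N)   <
    [0,2] N   >
      [0,1] N/(N\PP)   >T
        [0,1] "with" : PP
      [1,2] "city" : N\PP
    [2,3] "heard" : (S/(S\N))\N
  [3,4] "saw" : S\N

S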